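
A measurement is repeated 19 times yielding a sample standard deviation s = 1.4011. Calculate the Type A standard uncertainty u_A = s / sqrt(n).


u_A = s / sqrt(n)
u_A = 1.4011 / sqrt(19)
u_A = 1.4011 / 4.3588989
u_A = 0.3214

0.3214


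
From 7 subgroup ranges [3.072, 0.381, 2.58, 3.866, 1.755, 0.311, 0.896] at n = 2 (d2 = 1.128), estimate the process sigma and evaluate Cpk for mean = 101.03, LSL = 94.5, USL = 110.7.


R_bar = (3.072 + 0.381 + 2.58 + 3.866 + 1.755 + 0.311 + 0.896) / 7 = 1.8372857
sigma = R_bar / d2 = 1.8372857 / 1.128 = 1.6287994
Cp = (USL - LSL)/(6*sigma) = (110.7 - 94.5)/(6*1.6287994) = 1.6577
Cpu = (110.7 - 101.03)/(3*1.6287994) = 1.9790
Cpl = (101.03 - 94.5)/(3*1.6287994) = 1.3364
Cpk = min(Cpu, Cpl) = 1.3364

1.3364


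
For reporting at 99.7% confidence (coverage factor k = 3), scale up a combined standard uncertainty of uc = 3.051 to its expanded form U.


U = k * uc
U = 3 * 3.051
U = 9.1530

9.1530


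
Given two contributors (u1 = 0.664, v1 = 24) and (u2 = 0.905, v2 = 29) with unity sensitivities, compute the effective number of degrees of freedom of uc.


uc = sqrt(u1^2 + u2^2) = sqrt(0.664^2 + 0.905^2) = 1.122462
v_eff = uc^4 / (u1^4/v1 + u2^4/v2)
= 1.122462^4 / (0.664^4/24 + 0.905^4/29)
= 1.5874008 / 0.031230655
v_eff = 50.8283

50.8283


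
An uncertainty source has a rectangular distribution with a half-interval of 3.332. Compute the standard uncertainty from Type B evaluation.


u_B = half_width / sqrt(3)
u_B = 3.332 / 1.7320508
u_B = 1.9237

1.9237


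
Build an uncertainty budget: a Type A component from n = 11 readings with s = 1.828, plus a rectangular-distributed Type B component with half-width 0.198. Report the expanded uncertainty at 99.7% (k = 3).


u_A = s / sqrt(n) = 1.828 / sqrt(11) = 0.55116274
u_B = half_width / sqrt(3) = 0.198 / sqrt(3) = 0.11431535
uc = sqrt(u_A^2 + u_B^2) = sqrt(0.55116274^2 + 0.11431535^2) = 0.56289285
U = k * uc = 3 * 0.56289285
U = 1.6887

1.6887


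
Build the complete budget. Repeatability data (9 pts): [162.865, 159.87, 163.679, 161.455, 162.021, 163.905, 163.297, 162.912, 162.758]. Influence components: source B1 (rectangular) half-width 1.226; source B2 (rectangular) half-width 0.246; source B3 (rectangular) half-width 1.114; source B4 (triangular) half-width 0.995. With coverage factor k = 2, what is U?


mean = (162.865 + 159.87 + 163.679 + 161.455 + 162.021 + 163.905 + 163.297 + 162.912 + 162.758) / 9 = 162.5291111
s = sqrt(sum((x - mean)^2)/(n-1)) = 1.2549675
u_A = s / sqrt(n) = 1.2549675 / sqrt(9) = 0.4183225
u_B1 = 1.226 / sqrt(3) = 0.70783143
u_B2 = 0.246 / sqrt(3) = 0.14202817
u_B3 = 1.114 / sqrt(3) = 0.6431682
u_B4 = 0.995 / sqrt(6) = 0.40620705
uc = sqrt(0.4183225^2 + 0.70783143^2 + 0.14202817^2 + 0.6431682^2 + 0.40620705^2) = 1.1290972
U = k * uc = 2 * 1.1290972
U = 2.2582

2.2582


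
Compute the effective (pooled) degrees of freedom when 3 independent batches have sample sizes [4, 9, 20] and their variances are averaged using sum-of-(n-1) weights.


nu = sum_i (n_i - 1)
nu = ((4 - 1) + (9 - 1) + (20 - 1))
nu = 3 + 8 + 19
nu = 30

30


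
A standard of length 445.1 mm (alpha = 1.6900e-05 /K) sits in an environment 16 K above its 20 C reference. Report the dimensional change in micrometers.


dL = L * alpha * dT
= 445.1 * 1.6900e-05 * 16
= 0.1203550 mm
dL_um = 0.1203550 * 1000 = 120.3550 um

120.3550


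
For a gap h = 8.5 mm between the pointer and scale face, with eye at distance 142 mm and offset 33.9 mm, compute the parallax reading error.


error = h * offset / d
= 8.5 * 33.9 / 142
= 2.0292

2.0292


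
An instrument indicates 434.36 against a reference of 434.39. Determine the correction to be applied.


Correction = standard - reading
= 434.39 - 434.36
= 0.0300

0.0300


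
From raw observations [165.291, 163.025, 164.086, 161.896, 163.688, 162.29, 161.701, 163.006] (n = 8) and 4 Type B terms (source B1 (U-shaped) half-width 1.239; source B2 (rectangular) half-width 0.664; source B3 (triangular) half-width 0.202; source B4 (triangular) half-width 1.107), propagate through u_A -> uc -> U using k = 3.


mean = (165.291 + 163.025 + 164.086 + 161.896 + 163.688 + 162.29 + 161.701 + 163.006) / 8 = 163.122875
s = sqrt(sum((x - mean)^2)/(n-1)) = 1.2066253
u_A = s / sqrt(n) = 1.2066253 / sqrt(8) = 0.42660647
u_B1 = 1.239 / sqrt(2) = 0.8761053
u_B2 = 0.664 / sqrt(3) = 0.38336058
u_B3 = 0.202 / sqrt(6) = 0.082466155
u_B4 = 1.107 / sqrt(6) = 0.45193086
uc = sqrt(0.42660647^2 + 0.8761053^2 + 0.38336058^2 + 0.082466155^2 + 0.45193086^2) = 1.1434864
U = k * uc = 3 * 1.1434864
U = 3.4305

3.4305


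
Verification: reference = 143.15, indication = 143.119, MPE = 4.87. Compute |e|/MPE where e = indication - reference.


e = indication - reference = 143.119 - 143.15 = -0.0310
|e| = 0.0310
ratio = |e| / MPE = 0.0310 / 4.87
ratio = 0.0064

0.0064


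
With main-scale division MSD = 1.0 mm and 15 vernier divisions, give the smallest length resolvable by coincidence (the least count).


LC = MSD / n_div
= 1.0 / 15
= 0.0667

0.0667


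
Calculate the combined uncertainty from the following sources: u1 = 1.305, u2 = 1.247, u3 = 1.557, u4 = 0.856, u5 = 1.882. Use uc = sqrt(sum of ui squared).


uc = sqrt(1.305^2 + 1.247^2 + 1.557^2 + 0.856^2 + 1.882^2)
uc = sqrt(9.956943)
uc = 3.1555

3.1555


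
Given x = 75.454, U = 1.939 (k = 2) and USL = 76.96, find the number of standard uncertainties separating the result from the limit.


u = U / k = 1.939 / 2 = 0.9695
margin = |USL - x| = |76.96 - 75.454| = 1.506
z = margin / u = 1.506 / 0.9695
z = 1.5534

1.5534


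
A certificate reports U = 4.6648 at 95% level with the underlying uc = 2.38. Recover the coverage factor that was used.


k = U / uc
k = 4.6648 / 2.38
k = 1.96

1.96


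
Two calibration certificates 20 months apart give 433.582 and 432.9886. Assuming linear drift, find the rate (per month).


rate = (v2 - v1) / months
= (432.9886 - 433.582) / 20
= -0.5934 / 20
= -0.0297

-0.0297


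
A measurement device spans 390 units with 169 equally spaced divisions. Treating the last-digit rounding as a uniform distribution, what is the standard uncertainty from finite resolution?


resolution = range / divisions
resolution = 390 / 169 = 2.3076923
u_res = resolution / (2*sqrt(3))
u_res = 2.3076923 / 3.4641016
u_res = 0.6662

0.6662


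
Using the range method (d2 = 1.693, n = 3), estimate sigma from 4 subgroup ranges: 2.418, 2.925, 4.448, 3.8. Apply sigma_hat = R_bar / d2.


R_bar = (2.418 + 2.925 + 4.448 + 3.8) / 4
R_bar = 13.591 / 4 = 3.39775
sigma_hat = R_bar / d2 = 3.39775 / 1.693 = 2.0069

2.0069


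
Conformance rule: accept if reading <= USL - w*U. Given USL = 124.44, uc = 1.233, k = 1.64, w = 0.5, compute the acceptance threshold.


U = k * uc = 1.64 * 1.233 = 2.02212
guard band g = w * U = 0.5 * 2.02212 = 1.01106
AL = USL - g = 124.44 - 1.01106
AL = 123.4289

123.4289


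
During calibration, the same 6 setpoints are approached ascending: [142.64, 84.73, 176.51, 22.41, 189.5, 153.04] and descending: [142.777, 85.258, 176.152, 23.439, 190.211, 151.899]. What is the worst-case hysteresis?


|142.64 - 142.777| = 0.1370
|84.73 - 85.258| = 0.5280
|176.51 - 176.152| = 0.3580
|22.41 - 23.439| = 1.0290
|189.5 - 190.211| = 0.7110
|153.04 - 151.899| = 1.1410
hysteresis = max(diffs) = 1.1410

1.1410


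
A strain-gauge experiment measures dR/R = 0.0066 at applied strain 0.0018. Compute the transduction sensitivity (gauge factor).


GF = (dR/R) / epsilon
= 0.0066 / 0.0018
= 3.6667

3.6667


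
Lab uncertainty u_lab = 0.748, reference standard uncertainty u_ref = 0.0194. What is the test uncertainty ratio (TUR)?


TUR = u_lab / u_ref
= 0.748 / 0.0194
= 38.5567

38.5567


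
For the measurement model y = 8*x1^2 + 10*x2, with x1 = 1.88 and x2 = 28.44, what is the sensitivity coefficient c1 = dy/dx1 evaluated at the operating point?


y = 8*x1^2 + 10*x2
dy/dx1 = 2*8*x1
Evaluate at x1 = 1.88: c1 = 16 * 1.88
c1 = 30.0800

30.0800


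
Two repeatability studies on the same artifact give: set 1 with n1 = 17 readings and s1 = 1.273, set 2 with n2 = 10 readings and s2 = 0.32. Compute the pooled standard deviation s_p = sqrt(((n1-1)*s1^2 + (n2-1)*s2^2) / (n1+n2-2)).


s_p = sqrt(((n1-1)*s1^2 + (n2-1)*s2^2) / (n1+n2-2))
numerator = (17-1)*1.273^2 + (10-1)*0.32^2 = 25.928464 + 0.9216 = 26.850064
denominator = 17 + 10 - 2 = 25
s_p^2 = 26.850064 / 25 = 1.0740026
s_p = sqrt(1.0740026) = 1.0363

1.0363


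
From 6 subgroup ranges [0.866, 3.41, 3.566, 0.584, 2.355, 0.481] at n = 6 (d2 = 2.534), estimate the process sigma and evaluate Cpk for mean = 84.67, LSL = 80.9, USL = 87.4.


R_bar = (0.866 + 3.41 + 3.566 + 0.584 + 2.355 + 0.481) / 6 = 1.877
sigma = R_bar / d2 = 1.877 / 2.534 = 0.74072612
Cp = (USL - LSL)/(6*sigma) = (87.4 - 80.9)/(6*0.74072612) = 1.4625
Cpu = (87.4 - 84.67)/(3*0.74072612) = 1.2285
Cpl = (84.67 - 80.9)/(3*0.74072612) = 1.6965
Cpk = min(Cpu, Cpl) = 1.2285

1.2285


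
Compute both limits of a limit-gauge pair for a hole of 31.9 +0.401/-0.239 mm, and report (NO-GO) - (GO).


GO = nominal - lower_tol (smallest hole = maximum material condition)
GO = 31.9 - 0.239 = 31.661
NO-GO = nominal + upper_tol (largest hole = least material condition)
NO-GO = 31.9 + 0.401 = 32.301
spread = NO-GO - GO = 32.301 - 31.661 = 0.6400

0.6400


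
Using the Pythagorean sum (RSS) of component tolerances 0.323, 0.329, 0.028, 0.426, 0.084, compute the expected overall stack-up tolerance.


RSS = sqrt(0.323^2 + 0.329^2 + 0.028^2 + 0.426^2 + 0.084^2)
= sqrt(0.401886)
= 0.6339

0.6339


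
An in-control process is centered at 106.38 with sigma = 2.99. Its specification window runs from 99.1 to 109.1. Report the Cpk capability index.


Cpu = (USL - mean) / (3*sigma) = (109.1 - 106.38) / (3*2.99) = 0.3032
Cpl = (mean - LSL) / (3*sigma) = (106.38 - 99.1) / (3*2.99) = 0.8116
Cpk = min(Cpu, Cpl) = 0.3032

0.3032


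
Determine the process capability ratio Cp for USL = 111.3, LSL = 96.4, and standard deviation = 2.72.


Cp = (USL - LSL) / (6 * sigma)
= (111.3 - 96.4) / (6 * 2.72)
= 14.9000 / 16.3200
= 0.9130

0.9130


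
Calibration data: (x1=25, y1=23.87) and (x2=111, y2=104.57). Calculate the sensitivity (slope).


slope = (y2 - y1) / (x2 - x1)
= (104.57 - 23.87) / (111 - 25)
= 80.7000 / 86
= 0.9384

0.9384


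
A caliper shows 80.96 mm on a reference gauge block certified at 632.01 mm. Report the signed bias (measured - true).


Systematic error = measured - true
= 80.96 - 632.01
= -551.0500

-551.0500


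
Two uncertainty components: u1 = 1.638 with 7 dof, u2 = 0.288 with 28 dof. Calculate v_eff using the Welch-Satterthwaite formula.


uc = sqrt(u1^2 + u2^2) = sqrt(1.638^2 + 0.288^2) = 1.663126
v_eff = uc^4 / (u1^4/v1 + u2^4/v2)
= 1.663126^4 / (1.638^4/7 + 0.288^4/28)
= 7.6506901 / 1.028635
v_eff = 7.4377

7.4377


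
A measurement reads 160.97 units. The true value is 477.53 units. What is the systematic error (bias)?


Systematic error = measured - true
= 160.97 - 477.53
= -316.5600

-316.5600


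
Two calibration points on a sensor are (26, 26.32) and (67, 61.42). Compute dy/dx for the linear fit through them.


slope = (y2 - y1) / (x2 - x1)
= (61.42 - 26.32) / (67 - 26)
= 35.1000 / 41
= 0.8561

0.8561


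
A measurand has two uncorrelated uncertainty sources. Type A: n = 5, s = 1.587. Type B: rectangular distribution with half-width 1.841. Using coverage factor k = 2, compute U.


u_A = s / sqrt(n) = 1.587 / sqrt(5) = 0.70972798
u_B = half_width / sqrt(3) = 1.841 / sqrt(3) = 1.0629018
uc = sqrt(u_A^2 + u_B^2) = sqrt(0.70972798^2 + 1.0629018^2) = 1.2780743
U = k * uc = 2 * 1.2780743
U = 2.5561

2.5561


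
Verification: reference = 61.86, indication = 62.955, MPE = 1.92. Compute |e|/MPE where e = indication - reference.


e = indication - reference = 62.955 - 61.86 = 1.0950
|e| = 1.0950
ratio = |e| / MPE = 1.0950 / 1.92
ratio = 0.5703

0.5703


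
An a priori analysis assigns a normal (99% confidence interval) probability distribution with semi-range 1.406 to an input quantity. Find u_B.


u_B = half_width / 2.576
u_B = 1.406 / 2.576
u_B = 0.5458

0.5458


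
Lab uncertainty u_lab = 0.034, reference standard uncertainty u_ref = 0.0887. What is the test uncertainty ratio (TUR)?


TUR = u_lab / u_ref
= 0.034 / 0.0887
= 0.3833

0.3833


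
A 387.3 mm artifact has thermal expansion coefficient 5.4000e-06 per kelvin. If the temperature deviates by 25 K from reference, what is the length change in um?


dL = L * alpha * dT
= 387.3 * 5.4000e-06 * 25
= 0.0522855 mm
dL_um = 0.0522855 * 1000 = 52.2855 um

52.2855


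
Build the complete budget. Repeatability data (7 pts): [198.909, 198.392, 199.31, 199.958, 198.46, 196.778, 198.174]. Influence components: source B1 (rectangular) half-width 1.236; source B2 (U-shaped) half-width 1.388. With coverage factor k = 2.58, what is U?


mean = (198.909 + 198.392 + 199.31 + 199.958 + 198.46 + 196.778 + 198.174) / 7 = 198.5687143
s = sqrt(sum((x - mean)^2)/(n-1)) = 1.0000764
u_A = s / sqrt(n) = 1.0000764 / sqrt(7) = 0.37799335
u_B1 = 1.236 / sqrt(3) = 0.71360493
u_B2 = 1.388 / sqrt(2) = 0.98146421
uc = sqrt(0.37799335^2 + 0.71360493^2 + 0.98146421^2) = 1.2709772
U = k * uc = 2.58 * 1.2709772
U = 3.2791

3.2791


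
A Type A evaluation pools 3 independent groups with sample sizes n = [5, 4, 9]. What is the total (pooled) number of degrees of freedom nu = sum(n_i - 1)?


nu = sum_i (n_i - 1)
nu = ((5 - 1) + (4 - 1) + (9 - 1))
nu = 4 + 3 + 8
nu = 15

15


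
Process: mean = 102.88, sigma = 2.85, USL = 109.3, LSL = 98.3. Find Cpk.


Cpu = (USL - mean) / (3*sigma) = (109.3 - 102.88) / (3*2.85) = 0.7509
Cpl = (mean - LSL) / (3*sigma) = (102.88 - 98.3) / (3*2.85) = 0.5357
Cpk = min(Cpu, Cpl) = 0.5357

0.5357


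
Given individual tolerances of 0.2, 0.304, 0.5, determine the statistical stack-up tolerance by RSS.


RSS = sqrt(0.2^2 + 0.304^2 + 0.5^2)
= sqrt(0.382416)
= 0.6184

0.6184


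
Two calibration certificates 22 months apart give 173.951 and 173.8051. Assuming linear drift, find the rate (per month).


rate = (v2 - v1) / months
= (173.8051 - 173.951) / 22
= -0.1459 / 22
= -0.0066

-0.0066


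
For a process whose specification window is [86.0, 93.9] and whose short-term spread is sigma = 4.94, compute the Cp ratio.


Cp = (USL - LSL) / (6 * sigma)
= (93.9 - 86.0) / (6 * 4.94)
= 7.9000 / 29.6400
= 0.2665

0.2665


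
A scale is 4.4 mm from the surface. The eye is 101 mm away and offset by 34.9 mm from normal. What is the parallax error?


error = h * offset / d
= 4.4 * 34.9 / 101
= 1.5204

1.5204


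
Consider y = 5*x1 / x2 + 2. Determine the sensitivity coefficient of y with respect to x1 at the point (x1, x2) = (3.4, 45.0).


y = 5*x1 / x2 + 2
dy/dx1 = 5/x2
Evaluate at x2 = 45.0: c1 = 5 / 45.0
c1 = 0.1111

0.1111


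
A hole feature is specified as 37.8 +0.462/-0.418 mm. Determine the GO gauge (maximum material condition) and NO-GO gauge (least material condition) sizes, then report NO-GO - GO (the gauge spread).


GO = nominal - lower_tol (smallest hole = maximum material condition)
GO = 37.8 - 0.418 = 37.382
NO-GO = nominal + upper_tol (largest hole = least material condition)
NO-GO = 37.8 + 0.462 = 38.262
spread = NO-GO - GO = 38.262 - 37.382 = 0.8800

0.8800


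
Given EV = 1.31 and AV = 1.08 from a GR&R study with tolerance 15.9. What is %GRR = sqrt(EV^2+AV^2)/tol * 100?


GRR = sqrt(EV^2 + AV^2) = sqrt(1.31^2 + 1.08^2) = 1.6977927
%GRR = GRR / tol * 100 = 1.6977927 / 15.9 * 100
%GRR = 10.6779

10.6779


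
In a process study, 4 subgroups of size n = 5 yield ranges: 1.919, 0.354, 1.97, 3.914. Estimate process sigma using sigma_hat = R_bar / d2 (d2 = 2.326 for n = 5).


R_bar = (1.919 + 0.354 + 1.97 + 3.914) / 4
R_bar = 8.157 / 4 = 2.03925
sigma_hat = R_bar / d2 = 2.03925 / 2.326 = 0.8767

0.8767


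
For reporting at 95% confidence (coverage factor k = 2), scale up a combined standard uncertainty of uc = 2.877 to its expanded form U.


U = k * uc
U = 2 * 2.877
U = 5.7540

5.7540


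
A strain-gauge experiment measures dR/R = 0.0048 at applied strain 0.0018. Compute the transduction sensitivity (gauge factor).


GF = (dR/R) / epsilon
= 0.0048 / 0.0018
= 2.6667

2.6667


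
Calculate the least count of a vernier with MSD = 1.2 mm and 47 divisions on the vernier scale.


LC = MSD / n_div
= 1.2 / 47
= 0.0255

0.0255


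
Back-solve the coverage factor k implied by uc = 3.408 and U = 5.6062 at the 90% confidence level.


k = U / uc
k = 5.6062 / 3.408
k = 1.645

1.645


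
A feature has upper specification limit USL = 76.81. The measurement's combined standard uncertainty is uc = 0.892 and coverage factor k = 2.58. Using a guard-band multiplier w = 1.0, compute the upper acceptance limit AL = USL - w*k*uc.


U = k * uc = 2.58 * 0.892 = 2.30136
guard band g = w * U = 1.0 * 2.30136 = 2.30136
AL = USL - g = 76.81 - 2.30136
AL = 74.5086

74.5086


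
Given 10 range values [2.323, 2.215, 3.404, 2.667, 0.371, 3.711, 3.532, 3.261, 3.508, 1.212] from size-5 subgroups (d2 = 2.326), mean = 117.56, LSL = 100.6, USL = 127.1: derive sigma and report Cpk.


R_bar = (2.323 + 2.215 + 3.404 + 2.667 + 0.371 + 3.711 + 3.532 + 3.261 + 3.508 + 1.212) / 10 = 2.6204
sigma = R_bar / d2 = 2.6204 / 2.326 = 1.1265692
Cp = (USL - LSL)/(6*sigma) = (127.1 - 100.6)/(6*1.1265692) = 3.9205
Cpu = (127.1 - 117.56)/(3*1.1265692) = 2.8227
Cpl = (117.56 - 100.6)/(3*1.1265692) = 5.0182
Cpk = min(Cpu, Cpl) = 2.8227

2.8227


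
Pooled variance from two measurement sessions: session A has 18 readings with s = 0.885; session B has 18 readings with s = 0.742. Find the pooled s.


s_p = sqrt(((n1-1)*s1^2 + (n2-1)*s2^2) / (n1+n2-2))
numerator = (18-1)*0.885^2 + (18-1)*0.742^2 = 13.314825 + 9.359588 = 22.674413
denominator = 18 + 18 - 2 = 34
s_p^2 = 22.674413 / 34 = 0.6668945
s_p = sqrt(0.6668945) = 0.8166

0.8166


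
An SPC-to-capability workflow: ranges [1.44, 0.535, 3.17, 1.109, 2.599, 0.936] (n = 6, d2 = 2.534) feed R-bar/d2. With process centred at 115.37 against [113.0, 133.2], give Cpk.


R_bar = (1.44 + 0.535 + 3.17 + 1.109 + 2.599 + 0.936) / 6 = 1.6315
sigma = R_bar / d2 = 1.6315 / 2.534 = 0.64384373
Cp = (USL - LSL)/(6*sigma) = (133.2 - 113.0)/(6*0.64384373) = 5.2290
Cpu = (133.2 - 115.37)/(3*0.64384373) = 9.2310
Cpl = (115.37 - 113.0)/(3*0.64384373) = 1.2270
Cpk = min(Cpu, Cpl) = 1.2270

1.2270


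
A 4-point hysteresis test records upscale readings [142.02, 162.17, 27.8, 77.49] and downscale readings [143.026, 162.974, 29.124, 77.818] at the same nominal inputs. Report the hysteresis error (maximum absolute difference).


|142.02 - 143.026| = 1.0060
|162.17 - 162.974| = 0.8040
|27.8 - 29.124| = 1.3240
|77.49 - 77.818| = 0.3280
hysteresis = max(diffs) = 1.3240

1.3240


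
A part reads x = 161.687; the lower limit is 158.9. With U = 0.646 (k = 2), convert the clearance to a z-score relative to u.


u = U / k = 0.646 / 2 = 0.323
margin = |LSL - x| = |158.9 - 161.687| = 2.787
z = margin / u = 2.787 / 0.323
z = 8.6285

8.6285


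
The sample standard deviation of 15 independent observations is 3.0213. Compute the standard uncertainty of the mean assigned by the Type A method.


u_A = s / sqrt(n)
u_A = 3.0213 / sqrt(15)
u_A = 3.0213 / 3.8729833
u_A = 0.7801

0.7801


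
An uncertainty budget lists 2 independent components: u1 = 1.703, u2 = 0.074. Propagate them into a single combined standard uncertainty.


uc = sqrt(1.703^2 + 0.074^2)
uc = sqrt(2.905685)
uc = 1.7046

1.7046


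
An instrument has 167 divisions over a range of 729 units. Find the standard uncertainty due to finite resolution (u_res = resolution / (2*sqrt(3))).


resolution = range / divisions
resolution = 729 / 167 = 4.3652695
u_res = resolution / (2*sqrt(3))
u_res = 4.3652695 / 3.4641016
u_res = 1.2601

1.2601


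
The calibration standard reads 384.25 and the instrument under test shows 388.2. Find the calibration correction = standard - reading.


Correction = standard - reading
= 384.25 - 388.2
= -3.9500

-3.9500


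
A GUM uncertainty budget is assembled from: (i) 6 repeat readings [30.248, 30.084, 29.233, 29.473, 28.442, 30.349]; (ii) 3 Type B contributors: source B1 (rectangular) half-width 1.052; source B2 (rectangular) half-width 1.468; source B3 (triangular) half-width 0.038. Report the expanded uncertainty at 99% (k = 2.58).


mean = (30.248 + 30.084 + 29.233 + 29.473 + 28.442 + 30.349) / 6 = 29.63816667
s = sqrt(sum((x - mean)^2)/(n-1)) = 0.73460232
u_A = s / sqrt(n) = 0.73460232 / sqrt(6) = 0.29990014
u_B1 = 1.052 / sqrt(3) = 0.60737248
u_B2 = 1.468 / sqrt(3) = 0.8475502
u_B3 = 0.038 / sqrt(6) = 0.015513435
uc = sqrt(0.29990014^2 + 0.60737248^2 + 0.8475502^2 + 0.015513435^2) = 1.0850914
U = k * uc = 2.58 * 1.0850914
U = 2.7995

2.7995


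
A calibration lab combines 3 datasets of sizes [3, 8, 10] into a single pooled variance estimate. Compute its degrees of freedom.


nu = sum_i (n_i - 1)
nu = ((3 - 1) + (8 - 1) + (10 - 1))
nu = 2 + 7 + 9
nu = 18

18


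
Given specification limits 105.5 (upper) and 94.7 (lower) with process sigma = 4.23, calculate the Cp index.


Cp = (USL - LSL) / (6 * sigma)
= (105.5 - 94.7) / (6 * 4.23)
= 10.8000 / 25.3800
= 0.4255

0.4255


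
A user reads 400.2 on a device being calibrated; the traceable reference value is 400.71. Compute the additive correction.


Correction = standard - reading
= 400.71 - 400.2
= 0.5100

0.5100


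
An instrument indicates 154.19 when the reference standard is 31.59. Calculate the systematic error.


Systematic error = measured - true
= 154.19 - 31.59
= 122.6000

122.6000


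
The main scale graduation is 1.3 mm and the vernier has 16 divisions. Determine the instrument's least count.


LC = MSD / n_div
= 1.3 / 16
= 0.0813

0.0813


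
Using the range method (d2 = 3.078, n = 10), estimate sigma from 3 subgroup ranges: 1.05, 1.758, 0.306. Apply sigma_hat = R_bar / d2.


R_bar = (1.05 + 1.758 + 0.306) / 3
R_bar = 3.114 / 3 = 1.038
sigma_hat = R_bar / d2 = 1.038 / 3.078 = 0.3372

0.3372


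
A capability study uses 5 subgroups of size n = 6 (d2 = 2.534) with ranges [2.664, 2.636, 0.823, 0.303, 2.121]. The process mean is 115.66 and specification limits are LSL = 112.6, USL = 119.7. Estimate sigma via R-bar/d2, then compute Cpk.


R_bar = (2.664 + 2.636 + 0.823 + 0.303 + 2.121) / 5 = 1.7094
sigma = R_bar / d2 = 1.7094 / 2.534 = 0.67458564
Cp = (USL - LSL)/(6*sigma) = (119.7 - 112.6)/(6*0.67458564) = 1.7542
Cpu = (119.7 - 115.66)/(3*0.67458564) = 1.9963
Cpl = (115.66 - 112.6)/(3*0.67458564) = 1.5120
Cpk = min(Cpu, Cpl) = 1.5120

1.5120


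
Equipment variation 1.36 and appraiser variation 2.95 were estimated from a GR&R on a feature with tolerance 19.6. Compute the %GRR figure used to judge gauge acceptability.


GRR = sqrt(EV^2 + AV^2) = sqrt(1.36^2 + 2.95^2) = 3.2483996
%GRR = GRR / tol * 100 = 3.2483996 / 19.6 * 100
%GRR = 16.5735

16.5735


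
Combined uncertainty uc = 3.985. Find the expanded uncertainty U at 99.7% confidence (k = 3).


U = k * uc
U = 3 * 3.985
U = 11.9550

11.9550


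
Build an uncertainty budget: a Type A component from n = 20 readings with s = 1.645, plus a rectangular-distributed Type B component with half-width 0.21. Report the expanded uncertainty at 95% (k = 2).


u_A = s / sqrt(n) = 1.645 / sqrt(20) = 0.36783318
u_B = half_width / sqrt(3) = 0.21 / sqrt(3) = 0.12124356
uc = sqrt(u_A^2 + u_B^2) = sqrt(0.36783318^2 + 0.12124356^2) = 0.38729995
U = k * uc = 2 * 0.38729995
U = 0.7746

0.7746


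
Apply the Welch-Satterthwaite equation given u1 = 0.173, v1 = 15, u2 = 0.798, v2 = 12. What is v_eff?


uc = sqrt(u1^2 + u2^2) = sqrt(0.173^2 + 0.798^2) = 0.8165372
v_eff = uc^4 / (u1^4/v1 + u2^4/v2)
= 0.8165372^4 / (0.173^4/15 + 0.798^4/12)
= 0.44453289 / 0.033852994
v_eff = 13.1313

13.1313


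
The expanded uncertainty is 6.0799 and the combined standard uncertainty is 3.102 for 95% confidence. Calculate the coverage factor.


k = U / uc
k = 6.0799 / 3.102
k = 1.96

1.96


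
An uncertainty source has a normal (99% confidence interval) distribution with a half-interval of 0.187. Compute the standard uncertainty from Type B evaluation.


u_B = half_width / 2.576
u_B = 0.187 / 2.576
u_B = 0.0726

0.0726


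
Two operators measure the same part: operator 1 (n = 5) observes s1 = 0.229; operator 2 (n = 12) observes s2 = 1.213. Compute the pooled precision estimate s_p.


s_p = sqrt(((n1-1)*s1^2 + (n2-1)*s2^2) / (n1+n2-2))
numerator = (5-1)*0.229^2 + (12-1)*1.213^2 = 0.209764 + 16.185059 = 16.394823
denominator = 5 + 12 - 2 = 15
s_p^2 = 16.394823 / 15 = 1.0929882
s_p = sqrt(1.0929882) = 1.0455

1.0455


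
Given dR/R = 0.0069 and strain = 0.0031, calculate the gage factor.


GF = (dR/R) / epsilon
= 0.0069 / 0.0031
= 2.2258

2.2258


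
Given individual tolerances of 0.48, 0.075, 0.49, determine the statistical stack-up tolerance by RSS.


RSS = sqrt(0.48^2 + 0.075^2 + 0.49^2)
= sqrt(0.476125)
= 0.6900

0.6900


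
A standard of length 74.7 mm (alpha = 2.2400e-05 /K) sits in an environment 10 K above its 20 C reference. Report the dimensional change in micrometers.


dL = L * alpha * dT
= 74.7 * 2.2400e-05 * 10
= 0.0167328 mm
dL_um = 0.0167328 * 1000 = 16.7328 um

16.7328


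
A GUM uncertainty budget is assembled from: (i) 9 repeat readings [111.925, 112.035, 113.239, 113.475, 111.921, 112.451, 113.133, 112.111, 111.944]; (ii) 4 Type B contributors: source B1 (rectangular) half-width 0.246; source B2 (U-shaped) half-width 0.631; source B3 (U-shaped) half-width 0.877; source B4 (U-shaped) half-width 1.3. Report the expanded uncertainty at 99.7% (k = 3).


mean = (111.925 + 112.035 + 113.239 + 113.475 + 111.921 + 112.451 + 113.133 + 112.111 + 111.944) / 9 = 112.4704444
s = sqrt(sum((x - mean)^2)/(n-1)) = 0.63585791
u_A = s / sqrt(n) = 0.63585791 / sqrt(9) = 0.21195264
u_B1 = 0.246 / sqrt(3) = 0.14202817
u_B2 = 0.631 / sqrt(2) = 0.44618438
u_B3 = 0.877 / sqrt(2) = 0.62013265
u_B4 = 1.3 / sqrt(2) = 0.91923882
uc = sqrt(0.21195264^2 + 0.14202817^2 + 0.44618438^2 + 0.62013265^2 + 0.91923882^2) = 1.2221869
U = k * uc = 3 * 1.2221869
U = 3.6666

3.6666


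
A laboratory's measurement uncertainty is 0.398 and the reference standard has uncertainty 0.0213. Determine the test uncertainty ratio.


TUR = u_lab / u_ref
= 0.398 / 0.0213
= 18.6854

18.6854


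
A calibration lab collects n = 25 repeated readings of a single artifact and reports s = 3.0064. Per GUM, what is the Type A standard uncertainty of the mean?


u_A = s / sqrt(n)
u_A = 3.0064 / sqrt(25)
u_A = 3.0064 / 5
u_A = 0.6013

0.6013


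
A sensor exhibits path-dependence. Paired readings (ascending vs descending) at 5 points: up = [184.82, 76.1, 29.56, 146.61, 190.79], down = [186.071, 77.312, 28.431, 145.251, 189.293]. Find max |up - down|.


|184.82 - 186.071| = 1.2510
|76.1 - 77.312| = 1.2120
|29.56 - 28.431| = 1.1290
|146.61 - 145.251| = 1.3590
|190.79 - 189.293| = 1.4970
hysteresis = max(diffs) = 1.4970

1.4970


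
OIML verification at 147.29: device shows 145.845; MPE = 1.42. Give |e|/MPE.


e = indication - reference = 145.845 - 147.29 = -1.4450
|e| = 1.4450
ratio = |e| / MPE = 1.4450 / 1.42
ratio = 1.0176

1.0176


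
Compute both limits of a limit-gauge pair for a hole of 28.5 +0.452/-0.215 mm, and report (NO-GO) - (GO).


GO = nominal - lower_tol (smallest hole = maximum material condition)
GO = 28.5 - 0.215 = 28.285
NO-GO = nominal + upper_tol (largest hole = least material condition)
NO-GO = 28.5 + 0.452 = 28.952
spread = NO-GO - GO = 28.952 - 28.285 = 0.6670

0.6670


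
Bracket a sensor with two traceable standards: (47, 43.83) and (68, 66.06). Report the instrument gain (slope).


slope = (y2 - y1) / (x2 - x1)
= (66.06 - 43.83) / (68 - 47)
= 22.2300 / 21
= 1.0586

1.0586


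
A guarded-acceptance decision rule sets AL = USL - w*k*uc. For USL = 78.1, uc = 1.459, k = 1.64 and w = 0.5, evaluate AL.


U = k * uc = 1.64 * 1.459 = 2.39276
guard band g = w * U = 0.5 * 2.39276 = 1.19638
AL = USL - g = 78.1 - 1.19638
AL = 76.9036

76.9036


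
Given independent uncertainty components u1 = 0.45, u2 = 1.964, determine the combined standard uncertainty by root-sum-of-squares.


uc = sqrt(0.45^2 + 1.964^2)
uc = sqrt(4.059796)
uc = 2.0149

2.0149


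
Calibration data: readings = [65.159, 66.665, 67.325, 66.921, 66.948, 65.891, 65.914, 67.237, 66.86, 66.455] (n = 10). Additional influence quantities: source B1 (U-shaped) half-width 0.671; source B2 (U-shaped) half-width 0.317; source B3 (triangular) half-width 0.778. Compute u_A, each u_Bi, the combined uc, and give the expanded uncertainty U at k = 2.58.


mean = (65.159 + 66.665 + 67.325 + 66.921 + 66.948 + 65.891 + 65.914 + 67.237 + 66.86 + 66.455) / 10 = 66.5375
s = sqrt(sum((x - mean)^2)/(n-1)) = 0.68791832
u_A = s / sqrt(n) = 0.68791832 / sqrt(10) = 0.21753887
u_B1 = 0.671 / sqrt(2) = 0.47446865
u_B2 = 0.317 / sqrt(2) = 0.22415285
u_B3 = 0.778 / sqrt(6) = 0.31761717
uc = sqrt(0.21753887^2 + 0.47446865^2 + 0.22415285^2 + 0.31761717^2) = 0.65082166
U = k * uc = 2.58 * 0.65082166
U = 1.6791

1.6791


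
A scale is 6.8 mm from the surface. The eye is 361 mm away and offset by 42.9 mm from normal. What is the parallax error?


error = h * offset / d
= 6.8 * 42.9 / 361
= 0.8081

0.8081


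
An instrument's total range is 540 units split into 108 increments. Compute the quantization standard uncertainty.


resolution = range / divisions
resolution = 540 / 108 = 5
u_res = resolution / (2*sqrt(3))
u_res = 5 / 3.4641016
u_res = 1.4434

1.4434


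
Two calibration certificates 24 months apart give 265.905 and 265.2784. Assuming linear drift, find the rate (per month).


rate = (v2 - v1) / months
= (265.2784 - 265.905) / 24
= -0.6266 / 24
= -0.0261

-0.0261


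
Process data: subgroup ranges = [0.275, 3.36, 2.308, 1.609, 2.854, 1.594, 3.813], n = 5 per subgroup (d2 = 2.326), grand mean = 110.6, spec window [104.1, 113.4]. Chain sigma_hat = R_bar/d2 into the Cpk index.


R_bar = (0.275 + 3.36 + 2.308 + 1.609 + 2.854 + 1.594 + 3.813) / 7 = 2.259
sigma = R_bar / d2 = 2.259 / 2.326 = 0.97119518
Cp = (USL - LSL)/(6*sigma) = (113.4 - 104.1)/(6*0.97119518) = 1.5960
Cpu = (113.4 - 110.6)/(3*0.97119518) = 0.9610
Cpl = (110.6 - 104.1)/(3*0.97119518) = 2.2309
Cpk = min(Cpu, Cpl) = 0.9610

0.9610


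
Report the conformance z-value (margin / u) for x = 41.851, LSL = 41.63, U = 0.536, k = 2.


u = U / k = 0.536 / 2 = 0.268
margin = |LSL - x| = |41.63 - 41.851| = 0.221
z = margin / u = 0.221 / 0.268
z = 0.8246

0.8246


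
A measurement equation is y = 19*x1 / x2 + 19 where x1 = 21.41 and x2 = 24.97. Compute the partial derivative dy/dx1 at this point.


y = 19*x1 / x2 + 19
dy/dx1 = 19/x2
Evaluate at x2 = 24.97: c1 = 19 / 24.97
c1 = 0.7609

0.7609


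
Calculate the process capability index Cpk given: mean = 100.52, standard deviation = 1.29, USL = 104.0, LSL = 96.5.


Cpu = (USL - mean) / (3*sigma) = (104.0 - 100.52) / (3*1.29) = 0.8992
Cpl = (mean - LSL) / (3*sigma) = (100.52 - 96.5) / (3*1.29) = 1.0388
Cpk = min(Cpu, Cpl) = 0.8992

0.8992


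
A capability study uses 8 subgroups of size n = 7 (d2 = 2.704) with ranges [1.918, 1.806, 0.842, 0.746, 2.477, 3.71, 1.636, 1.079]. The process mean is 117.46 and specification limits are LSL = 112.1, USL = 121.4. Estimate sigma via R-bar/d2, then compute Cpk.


R_bar = (1.918 + 1.806 + 0.842 + 0.746 + 2.477 + 3.71 + 1.636 + 1.079) / 8 = 1.77675
sigma = R_bar / d2 = 1.77675 / 2.704 = 0.6570821
Cp = (USL - LSL)/(6*sigma) = (121.4 - 112.1)/(6*0.6570821) = 2.3589
Cpu = (121.4 - 117.46)/(3*0.6570821) = 1.9987
Cpl = (117.46 - 112.1)/(3*0.6570821) = 2.7191
Cpk = min(Cpu, Cpl) = 1.9987

1.9987


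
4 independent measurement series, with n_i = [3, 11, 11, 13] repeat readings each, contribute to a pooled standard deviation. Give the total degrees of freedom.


nu = sum_i (n_i - 1)
nu = ((3 - 1) + (11 - 1) + (11 - 1) + (13 - 1))
nu = 2 + 10 + 10 + 12
nu = 34

34


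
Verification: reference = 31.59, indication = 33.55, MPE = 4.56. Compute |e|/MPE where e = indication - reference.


e = indication - reference = 33.55 - 31.59 = 1.9600
|e| = 1.9600
ratio = |e| / MPE = 1.9600 / 4.56
ratio = 0.4298

0.4298


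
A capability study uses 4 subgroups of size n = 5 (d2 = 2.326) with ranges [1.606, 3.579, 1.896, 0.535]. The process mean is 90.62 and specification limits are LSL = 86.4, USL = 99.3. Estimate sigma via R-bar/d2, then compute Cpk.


R_bar = (1.606 + 3.579 + 1.896 + 0.535) / 4 = 1.904
sigma = R_bar / d2 = 1.904 / 2.326 = 0.81857266
Cp = (USL - LSL)/(6*sigma) = (99.3 - 86.4)/(6*0.81857266) = 2.6265
Cpu = (99.3 - 90.62)/(3*0.81857266) = 3.5346
Cpl = (90.62 - 86.4)/(3*0.81857266) = 1.7184
Cpk = min(Cpu, Cpl) = 1.7184

1.7184


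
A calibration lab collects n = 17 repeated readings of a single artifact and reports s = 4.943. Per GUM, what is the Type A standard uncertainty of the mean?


u_A = s / sqrt(n)
u_A = 4.943 / sqrt(17)
u_A = 4.943 / 4.1231056
u_A = 1.1989

1.1989


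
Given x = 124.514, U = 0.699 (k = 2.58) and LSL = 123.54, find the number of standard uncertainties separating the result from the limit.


u = U / k = 0.699 / 2.58 = 0.27093023
margin = |LSL - x| = |123.54 - 124.514| = 0.974
z = margin / u = 0.974 / 0.27093023
z = 3.5950

3.5950


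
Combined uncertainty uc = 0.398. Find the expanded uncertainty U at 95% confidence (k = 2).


U = k * uc
U = 2 * 0.398
U = 0.7960

0.7960


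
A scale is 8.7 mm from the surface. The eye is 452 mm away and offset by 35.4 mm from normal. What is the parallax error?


error = h * offset / d
= 8.7 * 35.4 / 452
= 0.6814

0.6814


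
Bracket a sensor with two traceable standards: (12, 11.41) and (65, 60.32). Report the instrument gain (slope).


slope = (y2 - y1) / (x2 - x1)
= (60.32 - 11.41) / (65 - 12)
= 48.9100 / 53
= 0.9228

0.9228


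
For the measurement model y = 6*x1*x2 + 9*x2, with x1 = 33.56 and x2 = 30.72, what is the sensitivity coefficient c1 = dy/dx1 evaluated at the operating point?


y = 6*x1*x2 + 9*x2
dy/dx1 = 6*x2
Evaluate at x2 = 30.72: c1 = 6 * 30.72
c1 = 184.3200

184.3200


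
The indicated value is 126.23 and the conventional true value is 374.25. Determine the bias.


Systematic error = measured - true
= 126.23 - 374.25
= -248.0200

-248.0200


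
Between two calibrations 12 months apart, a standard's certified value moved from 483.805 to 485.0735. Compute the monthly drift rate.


rate = (v2 - v1) / months
= (485.0735 - 483.805) / 12
= 1.2685 / 12
= 0.1057

0.1057


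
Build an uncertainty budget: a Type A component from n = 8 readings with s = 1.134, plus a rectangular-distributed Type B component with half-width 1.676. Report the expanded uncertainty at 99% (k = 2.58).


u_A = s / sqrt(n) = 1.134 / sqrt(8) = 0.40092954
u_B = half_width / sqrt(3) = 1.676 / sqrt(3) = 0.96763905
uc = sqrt(u_A^2 + u_B^2) = sqrt(0.40092954^2 + 0.96763905^2) = 1.047411
U = k * uc = 2.58 * 1.047411
U = 2.7023

2.7023


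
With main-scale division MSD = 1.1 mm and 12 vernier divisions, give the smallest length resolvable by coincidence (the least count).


LC = MSD / n_div
= 1.1 / 12
= 0.0917

0.0917


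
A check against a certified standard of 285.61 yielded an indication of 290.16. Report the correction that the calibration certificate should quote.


Correction = standard - reading
= 285.61 - 290.16
= -4.5500

-4.5500


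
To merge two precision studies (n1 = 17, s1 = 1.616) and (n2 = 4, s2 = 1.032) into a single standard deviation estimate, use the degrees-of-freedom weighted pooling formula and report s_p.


s_p = sqrt(((n1-1)*s1^2 + (n2-1)*s2^2) / (n1+n2-2))
numerator = (17-1)*1.616^2 + (4-1)*1.032^2 = 41.783296 + 3.195072 = 44.978368
denominator = 17 + 4 - 2 = 19
s_p^2 = 44.978368 / 19 = 2.3672825
s_p = sqrt(2.3672825) = 1.5386

1.5386


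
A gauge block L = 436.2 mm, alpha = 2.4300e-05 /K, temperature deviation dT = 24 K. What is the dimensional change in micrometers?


dL = L * alpha * dT
= 436.2 * 2.4300e-05 * 24
= 0.2543918 mm
dL_um = 0.2543918 * 1000 = 254.3918 um

254.3918


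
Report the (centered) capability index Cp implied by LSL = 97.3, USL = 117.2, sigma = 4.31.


Cp = (USL - LSL) / (6 * sigma)
= (117.2 - 97.3) / (6 * 4.31)
= 19.9000 / 25.8600
= 0.7695

0.7695


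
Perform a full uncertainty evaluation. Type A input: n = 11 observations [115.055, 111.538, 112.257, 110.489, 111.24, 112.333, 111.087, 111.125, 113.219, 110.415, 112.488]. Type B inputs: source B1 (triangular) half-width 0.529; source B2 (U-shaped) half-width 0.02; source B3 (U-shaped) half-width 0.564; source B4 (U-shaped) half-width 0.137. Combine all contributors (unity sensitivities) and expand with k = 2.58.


mean = (115.055 + 111.538 + 112.257 + 110.489 + 111.24 + 112.333 + 111.087 + 111.125 + 113.219 + 110.415 + 112.488) / 11 = 111.9314545
s = sqrt(sum((x - mean)^2)/(n-1)) = 1.3552848
u_A = s / sqrt(n) = 1.3552848 / sqrt(11) = 0.40863374
u_B1 = 0.529 / sqrt(6) = 0.21596335
u_B2 = 0.02 / sqrt(2) = 0.014142136
u_B3 = 0.564 / sqrt(2) = 0.39880822
u_B4 = 0.137 / sqrt(2) = 0.096873629
uc = sqrt(0.40863374^2 + 0.21596335^2 + 0.014142136^2 + 0.39880822^2 + 0.096873629^2) = 0.61826709
U = k * uc = 2.58 * 0.61826709
U = 1.5951

1.5951


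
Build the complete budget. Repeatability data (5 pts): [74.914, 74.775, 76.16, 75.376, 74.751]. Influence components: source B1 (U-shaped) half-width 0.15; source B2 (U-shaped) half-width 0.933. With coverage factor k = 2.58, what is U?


mean = (74.914 + 74.775 + 76.16 + 75.376 + 74.751) / 5 = 75.1952
s = sqrt(sum((x - mean)^2)/(n-1)) = 0.59508041
u_A = s / sqrt(n) = 0.59508041 / sqrt(5) = 0.26612805
u_B1 = 0.15 / sqrt(2) = 0.10606602
u_B2 = 0.933 / sqrt(2) = 0.65973063
uc = sqrt(0.26612805^2 + 0.10606602^2 + 0.65973063^2) = 0.71924867
U = k * uc = 2.58 * 0.71924867
U = 1.8557

1.8557


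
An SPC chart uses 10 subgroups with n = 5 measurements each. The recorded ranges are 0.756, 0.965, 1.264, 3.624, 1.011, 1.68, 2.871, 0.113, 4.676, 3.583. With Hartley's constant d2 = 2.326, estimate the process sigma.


R_bar = (0.756 + 0.965 + 1.264 + 3.624 + 1.011 + 1.68 + 2.871 + 0.113 + 4.676 + 3.583) / 10
R_bar = 20.543 / 10 = 2.0543
sigma_hat = R_bar / d2 = 2.0543 / 2.326 = 0.8832

0.8832


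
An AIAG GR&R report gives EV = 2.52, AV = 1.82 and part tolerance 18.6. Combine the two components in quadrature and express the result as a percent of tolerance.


GRR = sqrt(EV^2 + AV^2) = sqrt(2.52^2 + 1.82^2) = 3.1085045
%GRR = GRR / tol * 100 = 3.1085045 / 18.6 * 100
%GRR = 16.7124

16.7124


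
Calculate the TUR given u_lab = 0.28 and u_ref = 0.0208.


TUR = u_lab / u_ref
= 0.28 / 0.0208
= 13.4615

13.4615


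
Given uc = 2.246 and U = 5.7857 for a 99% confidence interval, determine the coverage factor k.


k = U / uc
k = 5.7857 / 2.246
k = 2.576

2.576


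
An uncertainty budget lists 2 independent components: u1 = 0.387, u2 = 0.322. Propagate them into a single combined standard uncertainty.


uc = sqrt(0.387^2 + 0.322^2)
uc = sqrt(0.253453)
uc = 0.5034

0.5034


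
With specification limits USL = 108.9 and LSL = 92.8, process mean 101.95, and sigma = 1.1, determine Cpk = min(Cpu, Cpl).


Cpu = (USL - mean) / (3*sigma) = (108.9 - 101.95) / (3*1.1) = 2.1061
Cpl = (mean - LSL) / (3*sigma) = (101.95 - 92.8) / (3*1.1) = 2.7727
Cpk = min(Cpu, Cpl) = 2.1061

2.1061


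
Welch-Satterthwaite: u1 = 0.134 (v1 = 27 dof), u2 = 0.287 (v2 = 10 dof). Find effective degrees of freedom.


uc = sqrt(u1^2 + u2^2) = sqrt(0.134^2 + 0.287^2) = 0.31674122
v_eff = uc^4 / (u1^4/v1 + u2^4/v2)
= 0.31674122^4 / (0.134^4/27 + 0.287^4/10)
= 0.010065106 / 0.00069040662
v_eff = 14.5785

14.5785


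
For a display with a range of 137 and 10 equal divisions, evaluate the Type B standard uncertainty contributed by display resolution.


resolution = range / divisions
resolution = 137 / 10 = 13.7
u_res = resolution / (2*sqrt(3))
u_res = 13.7 / 3.4641016
u_res = 3.9548

3.9548
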